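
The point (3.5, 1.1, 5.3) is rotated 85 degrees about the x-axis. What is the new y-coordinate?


Rotation about x-axis: y' = y*cos(theta) - z*sin(theta)
= 1.1 * 0.0872 - 5.3 * 0.9962
= -5.184


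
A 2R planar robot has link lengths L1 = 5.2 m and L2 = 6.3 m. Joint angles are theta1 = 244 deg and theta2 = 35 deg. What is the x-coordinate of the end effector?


Convert angles to radians: theta1 = 4.2586, theta2 = 0.6109
x = L1*cos(theta1) + L2*cos(theta1+theta2)
x = -2.2795 + 0.9855
x = -1.294


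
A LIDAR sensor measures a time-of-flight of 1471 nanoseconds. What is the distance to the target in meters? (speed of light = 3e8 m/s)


tof = 1471 ns = 1.471e-06 s
dist = c * tof / 2
= 3e8 * 1.471e-06 / 2
= 220.65 m


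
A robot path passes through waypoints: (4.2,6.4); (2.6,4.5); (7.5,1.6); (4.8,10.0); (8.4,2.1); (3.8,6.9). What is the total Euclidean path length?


Segment lengths:
  seg1 = sqrt((-1.6)^2 + (-1.9)^2) = 2.4839
  seg2 = sqrt((4.9)^2 + (-2.9)^2) = 5.6939
  seg3 = sqrt((-2.7)^2 + (8.4)^2) = 8.8233
  seg4 = sqrt((3.6)^2 + (-7.9)^2) = 8.6816
  seg5 = sqrt((-4.6)^2 + (4.8)^2) = 6.6483
Total = 32.331


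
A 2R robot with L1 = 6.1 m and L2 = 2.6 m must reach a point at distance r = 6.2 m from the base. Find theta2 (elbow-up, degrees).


cos(theta2) = (r^2 - L1^2 - L2^2) / (2*L1*L2)
cos(theta2) = (38.44 - 37.21 - 6.76) / 31.72
cos(theta2) = -0.174338
theta2 = 100.0401 degrees


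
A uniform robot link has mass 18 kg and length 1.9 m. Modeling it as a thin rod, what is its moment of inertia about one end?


I = (1/3) * m * L^2
= (1/3) * 18 * 1.9^2
= 0.333333 * 18 * 3.61
= 21.66 kg*m^2


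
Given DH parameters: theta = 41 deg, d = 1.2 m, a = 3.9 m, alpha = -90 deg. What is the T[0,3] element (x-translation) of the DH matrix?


T[0,3] = a * cos(theta)
= 3.9 * cos(41 deg)
= 3.9 * 0.7547
= 2.9434


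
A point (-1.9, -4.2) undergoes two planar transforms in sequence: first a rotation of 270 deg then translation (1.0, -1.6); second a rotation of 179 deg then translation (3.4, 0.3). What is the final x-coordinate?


After transform 1:
x1 = cos(270)*-1.9 - sin(270)*-4.2 + 1.0 = -3.2
y1 = sin(270)*-1.9 + cos(270)*-4.2 + -1.6 = 0.3
After transform 2:
x2 = cos(179)*-3.2 - sin(179)*0.3 + 3.4
= 6.5943


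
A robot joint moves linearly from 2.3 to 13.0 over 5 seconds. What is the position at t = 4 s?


s = t/T = 4/5 = 0.8
p(t) = p0 + (pf-p0)*s
= 2.3 + (13.0 - 2.3) * 0.8
= 10.86


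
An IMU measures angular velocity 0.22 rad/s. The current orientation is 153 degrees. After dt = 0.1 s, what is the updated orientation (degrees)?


delta_theta = w * dt = 0.22 * 0.1 = 0.022 rad
= 1.2605 deg
theta_new = 153 + 1.2605 = 154.2605 deg


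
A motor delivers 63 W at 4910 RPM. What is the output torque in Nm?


omega = 4910 * 2*pi/60 = 514.174 rad/s
tau = P / omega = 63 / 514.174
= 0.1225 Nm


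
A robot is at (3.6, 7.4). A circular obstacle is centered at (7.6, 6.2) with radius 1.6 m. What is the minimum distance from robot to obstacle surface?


center_dist = sqrt((3.6-7.6)^2 + (7.4-6.2)^2)
= sqrt(16.0 + 1.44)
= 4.1761
min_dist = center_dist - radius = 4.1761 - 1.6 = 2.5761 m


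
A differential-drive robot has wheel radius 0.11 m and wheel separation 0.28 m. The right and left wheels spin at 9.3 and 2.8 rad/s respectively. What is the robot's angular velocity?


vR = r*wR = 0.11*9.3 = 1.023 m/s
vL = r*wL = 0.11*2.8 = 0.308 m/s
v = (vR+vL)/2 = 0.6655 m/s
omega = (vR-vL)/L = 2.5536 rad/s
angular velocity = 2.5536 rad/s


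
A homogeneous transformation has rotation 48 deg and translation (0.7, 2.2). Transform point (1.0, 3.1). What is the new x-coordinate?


x' = cos(theta)*px - sin(theta)*py + tx
= 0.6691*1.0 - 0.7431*3.1 + 0.7
= -0.9346


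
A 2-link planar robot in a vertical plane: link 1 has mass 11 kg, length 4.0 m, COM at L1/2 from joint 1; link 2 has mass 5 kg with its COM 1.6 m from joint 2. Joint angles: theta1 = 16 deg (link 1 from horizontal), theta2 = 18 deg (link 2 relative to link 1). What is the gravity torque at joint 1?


Horizontal distance from joint 1 to link-1 COM:
  x_c1 = (L1/2)*cos(t1) = 2.0 * 0.9613 = 1.9225 m
Horizontal distance from joint 1 to link-2 COM:
  x_c2 = L1*cos(t1) + Lc2*cos(t1+t2)
       = 4.0*0.9613 + 1.6*0.829 = 5.1715 m
tau1 = m1*g*x_c1 + m2*g*x_c2
     = 11*9.81*1.9225 + 5*9.81*5.1715
     = 207.4595 + 253.6624
     = 461.1219 Nm


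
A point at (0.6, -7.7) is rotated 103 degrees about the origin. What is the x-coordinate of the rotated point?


x' = x*cos(theta) - y*sin(theta)
cos(103 deg) = -0.225, sin(103 deg) = 0.9744
x' = 0.6 * -0.225 - -7.7 * 0.9744
= -0.135 - -7.5026
= 7.3677


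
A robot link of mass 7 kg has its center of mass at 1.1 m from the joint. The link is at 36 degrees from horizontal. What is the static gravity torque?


tau = m*g*L*cos(angle)
= 7 * 9.81 * 1.1 * cos(36 deg)
= 7 * 9.81 * 1.1 * 0.809
= 61.1107 Nm


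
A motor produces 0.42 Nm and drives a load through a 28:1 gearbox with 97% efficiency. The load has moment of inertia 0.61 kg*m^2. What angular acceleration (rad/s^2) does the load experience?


tau_out = tau_motor * N * eta
= 0.42 * 28 * 0.97 = 11.4072 Nm
alpha = tau_out / I = 11.4072 / 0.61
= 18.7003 rad/s^2


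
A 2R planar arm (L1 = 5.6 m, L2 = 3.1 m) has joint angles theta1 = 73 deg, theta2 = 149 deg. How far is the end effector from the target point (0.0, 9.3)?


End effector via forward kinematics:
x = L1*cos(t1) + L2*cos(t1+t2) = -0.6665
y = L1*sin(t1) + L2*sin(t1+t2) = 3.281
Distance to target:
d = sqrt((0.0 - -0.6665)^2 + (9.3 - 3.281)^2)
= sqrt(0.4442 + 36.2283)
= 6.0558 m


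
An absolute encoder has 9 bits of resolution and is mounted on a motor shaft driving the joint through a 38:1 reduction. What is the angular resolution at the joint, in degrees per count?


counts = 2^9 = 512
effective counts at joint = 512 * 38 = 19456
resolution = 360 / 19456
= 0.0185 deg/count


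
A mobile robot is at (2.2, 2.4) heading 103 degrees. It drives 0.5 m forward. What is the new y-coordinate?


y_new = y0 + d*sin(theta)
= 2.4 + 0.5*sin(103)
= 2.4 + 0.4872
= 2.8872


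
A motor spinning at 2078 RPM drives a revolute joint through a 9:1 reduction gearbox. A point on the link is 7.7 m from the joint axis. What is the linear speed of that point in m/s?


omega_motor = 2078 * 2*pi/60 = 217.6077 rad/s
omega_joint = omega_motor / 9 = 24.1786 rad/s
v = omega_joint * r = 24.1786 * 7.7
= 186.1754 m/s


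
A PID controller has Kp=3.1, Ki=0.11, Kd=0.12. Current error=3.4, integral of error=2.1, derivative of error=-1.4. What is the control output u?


u = Kp*e + Ki*int(e) + Kd*de/dt
= 3.1*3.4 + 0.11*2.1 + 0.12*(-1.4)
= 10.54 + 0.231 + -0.168
= 10.603


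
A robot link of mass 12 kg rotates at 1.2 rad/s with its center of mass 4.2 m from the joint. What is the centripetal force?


F = m * omega^2 * r
= 12 * 1.2^2 * 4.2
= 12 * 1.44 * 4.2
= 72.576 N


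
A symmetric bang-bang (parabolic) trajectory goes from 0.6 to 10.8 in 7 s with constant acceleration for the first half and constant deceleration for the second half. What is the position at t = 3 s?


Symmetric rest-to-rest: each phase covers (pf-p0)/2 in time T/2. 0.5*a*(T/2)^2 = (pf-p0)/2 => a = 4*(pf-p0)/T^2
a = 4*(10.8-0.6)/7^2 = 0.8327
t = 3 is in the acceleration phase (t <= T/2).
p = p0 + 0.5*a*t^2 = 0.6 + 0.5*0.8327*3^2
= 4.3469


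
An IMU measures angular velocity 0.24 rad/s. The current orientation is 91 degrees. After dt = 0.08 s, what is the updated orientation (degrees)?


delta_theta = w * dt = 0.24 * 0.08 = 0.0192 rad
= 1.1001 deg
theta_new = 91 + 1.1001 = 92.1001 deg


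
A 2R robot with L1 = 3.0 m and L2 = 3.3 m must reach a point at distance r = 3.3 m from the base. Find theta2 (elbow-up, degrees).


cos(theta2) = (r^2 - L1^2 - L2^2) / (2*L1*L2)
cos(theta2) = (10.89 - 9.0 - 10.89) / 19.8
cos(theta2) = -0.454545
theta2 = 117.0357 degrees


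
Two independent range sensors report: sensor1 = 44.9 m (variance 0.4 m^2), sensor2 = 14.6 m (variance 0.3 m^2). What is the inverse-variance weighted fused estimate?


w1 = (1/var1) / (1/var1 + 1/var2)
   = 2.5 / (2.5 + 3.3333) = 0.4286
w2 = 1 - w1 = 0.5714
fused = w1*s1 + w2*s2 = 19.2429 + 8.3429
= 27.5857 m


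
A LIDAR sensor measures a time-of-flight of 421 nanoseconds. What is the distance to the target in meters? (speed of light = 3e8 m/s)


tof = 421 ns = 4.21e-07 s
dist = c * tof / 2
= 3e8 * 4.21e-07 / 2
= 63.15 m


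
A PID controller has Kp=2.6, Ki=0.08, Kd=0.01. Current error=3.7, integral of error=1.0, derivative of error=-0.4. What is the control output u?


u = Kp*e + Ki*int(e) + Kd*de/dt
= 2.6*3.7 + 0.08*1.0 + 0.01*(-0.4)
= 9.62 + 0.08 + -0.004
= 9.696


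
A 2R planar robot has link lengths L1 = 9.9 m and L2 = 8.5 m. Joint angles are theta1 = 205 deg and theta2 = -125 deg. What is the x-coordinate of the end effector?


Convert angles to radians: theta1 = 3.5779, theta2 = -2.1817
x = L1*cos(theta1) + L2*cos(theta1+theta2)
x = -8.9724 + 1.476
x = -7.4964


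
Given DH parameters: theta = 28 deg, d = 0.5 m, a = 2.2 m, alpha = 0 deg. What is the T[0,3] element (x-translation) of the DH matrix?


T[0,3] = a * cos(theta)
= 2.2 * cos(28 deg)
= 2.2 * 0.8829
= 1.9425


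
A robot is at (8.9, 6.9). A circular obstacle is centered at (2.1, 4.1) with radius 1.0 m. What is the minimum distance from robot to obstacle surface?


center_dist = sqrt((8.9-2.1)^2 + (6.9-4.1)^2)
= sqrt(46.24 + 7.84)
= 7.3539
min_dist = center_dist - radius = 7.3539 - 1.0 = 6.3539 m


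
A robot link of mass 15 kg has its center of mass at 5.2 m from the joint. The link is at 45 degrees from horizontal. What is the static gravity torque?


tau = m*g*L*cos(angle)
= 15 * 9.81 * 5.2 * cos(45 deg)
= 15 * 9.81 * 5.2 * 0.7071
= 541.064 Nm


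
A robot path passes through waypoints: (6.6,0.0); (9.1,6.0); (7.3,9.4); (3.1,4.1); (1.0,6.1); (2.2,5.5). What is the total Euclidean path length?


Segment lengths:
  seg1 = sqrt((2.5)^2 + (6.0)^2) = 6.5
  seg2 = sqrt((-1.8)^2 + (3.4)^2) = 3.8471
  seg3 = sqrt((-4.2)^2 + (-5.3)^2) = 6.7624
  seg4 = sqrt((-2.1)^2 + (2.0)^2) = 2.9
  seg5 = sqrt((1.2)^2 + (-0.6)^2) = 1.3416
Total = 21.3511


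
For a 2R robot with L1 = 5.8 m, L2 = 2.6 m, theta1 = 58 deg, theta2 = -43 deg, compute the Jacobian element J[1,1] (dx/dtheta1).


J[1,1] = -L1*sin(t1) - L2*sin(t1+t2)
= -5.8*sin(58) - 2.6*sin(15)
= -5.5916


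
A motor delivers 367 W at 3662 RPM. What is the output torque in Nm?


omega = 3662 * 2*pi/60 = 383.4837 rad/s
tau = P / omega = 367 / 383.4837
= 0.957 Nm


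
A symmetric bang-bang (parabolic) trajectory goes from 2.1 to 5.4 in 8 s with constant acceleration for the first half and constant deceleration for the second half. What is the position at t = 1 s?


Symmetric rest-to-rest: each phase covers (pf-p0)/2 in time T/2. 0.5*a*(T/2)^2 = (pf-p0)/2 => a = 4*(pf-p0)/T^2
a = 4*(5.4-2.1)/8^2 = 0.2063
t = 1 is in the acceleration phase (t <= T/2).
p = p0 + 0.5*a*t^2 = 2.1 + 0.5*0.2063*1^2
= 2.2031


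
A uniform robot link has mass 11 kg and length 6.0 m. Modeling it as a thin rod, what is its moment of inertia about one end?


I = (1/3) * m * L^2
= (1/3) * 11 * 6.0^2
= 0.333333 * 11 * 36.0
= 132.0 kg*m^2


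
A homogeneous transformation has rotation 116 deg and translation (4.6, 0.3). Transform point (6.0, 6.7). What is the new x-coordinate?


x' = cos(theta)*px - sin(theta)*py + tx
= -0.4384*6.0 - 0.8988*6.7 + 4.6
= -4.0521


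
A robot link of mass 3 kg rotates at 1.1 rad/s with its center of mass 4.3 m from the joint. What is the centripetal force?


F = m * omega^2 * r
= 3 * 1.1^2 * 4.3
= 3 * 1.21 * 4.3
= 15.609 N


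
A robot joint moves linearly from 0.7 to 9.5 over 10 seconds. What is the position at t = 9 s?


s = t/T = 9/10 = 0.9
p(t) = p0 + (pf-p0)*s
= 0.7 + (9.5 - 0.7) * 0.9
= 8.62


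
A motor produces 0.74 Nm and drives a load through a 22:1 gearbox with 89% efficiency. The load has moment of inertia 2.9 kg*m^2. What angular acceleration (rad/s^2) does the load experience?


tau_out = tau_motor * N * eta
= 0.74 * 22 * 0.89 = 14.4892 Nm
alpha = tau_out / I = 14.4892 / 2.9
= 4.9963 rad/s^2


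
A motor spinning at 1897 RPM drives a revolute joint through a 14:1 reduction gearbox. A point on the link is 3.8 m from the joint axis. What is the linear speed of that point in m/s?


omega_motor = 1897 * 2*pi/60 = 198.6534 rad/s
omega_joint = omega_motor / 14 = 14.1895 rad/s
v = omega_joint * r = 14.1895 * 3.8
= 53.9202 m/s


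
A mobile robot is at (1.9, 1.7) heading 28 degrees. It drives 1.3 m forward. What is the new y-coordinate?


y_new = y0 + d*sin(theta)
= 1.7 + 1.3*sin(28)
= 1.7 + 0.6103
= 2.3103


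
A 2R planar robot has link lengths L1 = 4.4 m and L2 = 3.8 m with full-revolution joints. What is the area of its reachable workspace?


r_max = L1 + L2 = 8.2 m
r_min = |L1 - L2| = 0.6 m
Area = pi*(r_max^2 - r_min^2)
= pi*(67.24 - 0.36)
= pi * 66.88
= 210.1097 m^2


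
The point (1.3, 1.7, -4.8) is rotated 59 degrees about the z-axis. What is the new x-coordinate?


Rotation about z-axis: x' = x*cos(theta) - y*sin(theta)
= 1.3 * 0.515 - 1.7 * 0.8572
= -0.7876


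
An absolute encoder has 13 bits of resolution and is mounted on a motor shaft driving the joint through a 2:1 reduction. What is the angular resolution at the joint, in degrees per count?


counts = 2^13 = 8192
effective counts at joint = 8192 * 2 = 16384
resolution = 360 / 16384
= 0.022 deg/count


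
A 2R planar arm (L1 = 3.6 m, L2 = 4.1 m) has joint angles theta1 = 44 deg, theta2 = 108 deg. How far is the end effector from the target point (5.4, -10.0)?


End effector via forward kinematics:
x = L1*cos(t1) + L2*cos(t1+t2) = -1.0305
y = L1*sin(t1) + L2*sin(t1+t2) = 4.4256
Distance to target:
d = sqrt((5.4 - -1.0305)^2 + (-10.0 - 4.4256)^2)
= sqrt(41.3508 + 208.098)
= 15.794 m


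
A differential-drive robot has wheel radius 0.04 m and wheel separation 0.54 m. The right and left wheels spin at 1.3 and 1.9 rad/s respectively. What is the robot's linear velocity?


vR = r*wR = 0.04*1.3 = 0.052 m/s
vL = r*wL = 0.04*1.9 = 0.076 m/s
v = (vR+vL)/2 = 0.064 m/s
omega = (vR-vL)/L = -0.0444 rad/s
linear velocity = 0.064 m/s


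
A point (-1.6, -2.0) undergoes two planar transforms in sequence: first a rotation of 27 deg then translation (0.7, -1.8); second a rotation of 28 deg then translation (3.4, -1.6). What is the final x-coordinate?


After transform 1:
x1 = cos(27)*-1.6 - sin(27)*-2.0 + 0.7 = 0.1824
y1 = sin(27)*-1.6 + cos(27)*-2.0 + -1.8 = -4.3084
After transform 2:
x2 = cos(28)*0.1824 - sin(28)*-4.3084 + 3.4
= 5.5837


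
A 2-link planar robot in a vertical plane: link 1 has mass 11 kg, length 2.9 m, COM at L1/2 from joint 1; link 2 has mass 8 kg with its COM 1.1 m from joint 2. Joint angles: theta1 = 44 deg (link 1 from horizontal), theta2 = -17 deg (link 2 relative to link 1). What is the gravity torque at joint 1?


Horizontal distance from joint 1 to link-1 COM:
  x_c1 = (L1/2)*cos(t1) = 1.45 * 0.7193 = 1.043 m
Horizontal distance from joint 1 to link-2 COM:
  x_c2 = L1*cos(t1) + Lc2*cos(t1+t2)
       = 2.9*0.7193 + 1.1*0.891 = 3.0662 m
tau1 = m1*g*x_c1 + m2*g*x_c2
     = 11*9.81*1.043 + 8*9.81*3.0662
     = 112.5547 + 240.6348
     = 353.1895 Nm


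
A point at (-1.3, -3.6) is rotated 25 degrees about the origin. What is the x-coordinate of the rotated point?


x' = x*cos(theta) - y*sin(theta)
cos(25 deg) = 0.9063, sin(25 deg) = 0.4226
x' = -1.3 * 0.9063 - -3.6 * 0.4226
= -1.1782 - -1.5214
= 0.3432


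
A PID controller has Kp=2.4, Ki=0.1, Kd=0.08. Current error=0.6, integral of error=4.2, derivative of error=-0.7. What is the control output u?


u = Kp*e + Ki*int(e) + Kd*de/dt
= 2.4*0.6 + 0.1*4.2 + 0.08*(-0.7)
= 1.44 + 0.42 + -0.056
= 1.804


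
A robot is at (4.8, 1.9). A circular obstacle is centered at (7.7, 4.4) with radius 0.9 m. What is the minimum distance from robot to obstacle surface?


center_dist = sqrt((4.8-7.7)^2 + (1.9-4.4)^2)
= sqrt(8.41 + 6.25)
= 3.8288
min_dist = center_dist - radius = 3.8288 - 0.9 = 2.9288 m


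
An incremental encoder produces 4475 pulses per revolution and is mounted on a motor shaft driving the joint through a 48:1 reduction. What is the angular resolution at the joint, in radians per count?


counts per rev = 4475
effective counts at joint = 4475 * 48 = 214800
resolution = 2*pi / 214800
= 2.9251e-05 rad/count


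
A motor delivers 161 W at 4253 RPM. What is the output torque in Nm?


omega = 4253 * 2*pi/60 = 445.3731 rad/s
tau = P / omega = 161 / 445.3731
= 0.3615 Nm


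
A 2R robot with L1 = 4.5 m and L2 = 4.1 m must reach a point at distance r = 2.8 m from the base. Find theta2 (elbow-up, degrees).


cos(theta2) = (r^2 - L1^2 - L2^2) / (2*L1*L2)
cos(theta2) = (7.84 - 20.25 - 16.81) / 36.9
cos(theta2) = -0.79187
theta2 = 142.3606 degrees


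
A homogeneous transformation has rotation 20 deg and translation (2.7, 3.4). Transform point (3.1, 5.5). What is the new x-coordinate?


x' = cos(theta)*px - sin(theta)*py + tx
= 0.9397*3.1 - 0.342*5.5 + 2.7
= 3.7319


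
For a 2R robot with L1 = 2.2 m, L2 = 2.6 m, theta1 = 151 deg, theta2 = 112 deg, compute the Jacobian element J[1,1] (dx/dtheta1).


J[1,1] = -L1*sin(t1) - L2*sin(t1+t2)
= -2.2*sin(151) - 2.6*sin(263)
= 1.514


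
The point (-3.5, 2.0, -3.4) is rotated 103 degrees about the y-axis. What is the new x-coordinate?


Rotation about y-axis: x' = x*cos(theta) + z*sin(theta)
= -3.5 * -0.225 + -3.4 * 0.9744
= -2.5255


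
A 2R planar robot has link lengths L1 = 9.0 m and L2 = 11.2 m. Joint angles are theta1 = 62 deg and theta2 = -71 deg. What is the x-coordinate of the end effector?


Convert angles to radians: theta1 = 1.0821, theta2 = -1.2392
x = L1*cos(theta1) + L2*cos(theta1+theta2)
x = 4.2252 + 11.0621
x = 15.2874


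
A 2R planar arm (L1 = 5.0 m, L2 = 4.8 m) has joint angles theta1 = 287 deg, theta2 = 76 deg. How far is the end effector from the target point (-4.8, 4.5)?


End effector via forward kinematics:
x = L1*cos(t1) + L2*cos(t1+t2) = 6.2553
y = L1*sin(t1) + L2*sin(t1+t2) = -4.5303
Distance to target:
d = sqrt((-4.8 - 6.2553)^2 + (4.5 - -4.5303)^2)
= sqrt(122.2192 + 81.5465)
= 14.2747 m


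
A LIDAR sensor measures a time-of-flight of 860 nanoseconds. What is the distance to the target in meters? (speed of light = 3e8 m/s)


tof = 860 ns = 8.6e-07 s
dist = c * tof / 2
= 3e8 * 8.6e-07 / 2
= 129.0 m


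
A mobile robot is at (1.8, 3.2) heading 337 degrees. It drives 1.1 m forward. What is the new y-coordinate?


y_new = y0 + d*sin(theta)
= 3.2 + 1.1*sin(337)
= 3.2 + -0.4298
= 2.7702


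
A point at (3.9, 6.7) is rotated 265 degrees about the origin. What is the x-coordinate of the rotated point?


x' = x*cos(theta) - y*sin(theta)
cos(265 deg) = -0.0872, sin(265 deg) = -0.9962
x' = 3.9 * -0.0872 - 6.7 * -0.9962
= -0.3399 - -6.6745
= 6.3346


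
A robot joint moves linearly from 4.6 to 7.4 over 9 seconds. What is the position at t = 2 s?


s = t/T = 2/9 = 0.2222
p(t) = p0 + (pf-p0)*s
= 4.6 + (7.4 - 4.6) * 0.2222
= 5.2222


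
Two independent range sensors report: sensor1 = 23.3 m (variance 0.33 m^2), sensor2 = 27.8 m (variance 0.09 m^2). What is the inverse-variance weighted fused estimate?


w1 = (1/var1) / (1/var1 + 1/var2)
   = 3.0303 / (3.0303 + 11.1111) = 0.2143
w2 = 1 - w1 = 0.7857
fused = w1*s1 + w2*s2 = 4.9929 + 21.8429
= 26.8357 m


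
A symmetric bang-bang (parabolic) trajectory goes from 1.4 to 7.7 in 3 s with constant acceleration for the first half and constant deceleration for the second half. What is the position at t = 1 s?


Symmetric rest-to-rest: each phase covers (pf-p0)/2 in time T/2. 0.5*a*(T/2)^2 = (pf-p0)/2 => a = 4*(pf-p0)/T^2
a = 4*(7.7-1.4)/3^2 = 2.8
t = 1 is in the acceleration phase (t <= T/2).
p = p0 + 0.5*a*t^2 = 1.4 + 0.5*2.8*1^2
= 2.8


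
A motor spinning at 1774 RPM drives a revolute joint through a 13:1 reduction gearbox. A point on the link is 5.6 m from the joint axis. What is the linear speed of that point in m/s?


omega_motor = 1774 * 2*pi/60 = 185.7728 rad/s
omega_joint = omega_motor / 13 = 14.2902 rad/s
v = omega_joint * r = 14.2902 * 5.6
= 80.0252 m/s


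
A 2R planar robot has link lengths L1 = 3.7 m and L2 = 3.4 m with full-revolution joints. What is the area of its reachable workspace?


r_max = L1 + L2 = 7.1 m
r_min = |L1 - L2| = 0.3 m
Area = pi*(r_max^2 - r_min^2)
= pi*(50.41 - 0.09)
= pi * 50.32
= 158.0849 m^2


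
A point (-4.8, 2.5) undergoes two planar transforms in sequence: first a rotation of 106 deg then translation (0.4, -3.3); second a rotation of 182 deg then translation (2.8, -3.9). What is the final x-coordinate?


After transform 1:
x1 = cos(106)*-4.8 - sin(106)*2.5 + 0.4 = -0.6801
y1 = sin(106)*-4.8 + cos(106)*2.5 + -3.3 = -8.6031
After transform 2:
x2 = cos(182)*-0.6801 - sin(182)*-8.6031 + 2.8
= 3.1794


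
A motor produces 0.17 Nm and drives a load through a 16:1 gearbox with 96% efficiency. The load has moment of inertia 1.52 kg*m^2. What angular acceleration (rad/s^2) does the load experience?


tau_out = tau_motor * N * eta
= 0.17 * 16 * 0.96 = 2.6112 Nm
alpha = tau_out / I = 2.6112 / 1.52
= 1.7179 rad/s^2


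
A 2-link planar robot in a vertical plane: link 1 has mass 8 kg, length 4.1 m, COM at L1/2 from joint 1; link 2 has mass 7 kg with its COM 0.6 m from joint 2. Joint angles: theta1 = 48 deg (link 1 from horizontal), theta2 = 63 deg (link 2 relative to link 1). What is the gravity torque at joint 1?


Horizontal distance from joint 1 to link-1 COM:
  x_c1 = (L1/2)*cos(t1) = 2.05 * 0.6691 = 1.3717 m
Horizontal distance from joint 1 to link-2 COM:
  x_c2 = L1*cos(t1) + Lc2*cos(t1+t2)
       = 4.1*0.6691 + 0.6*-0.3584 = 2.5284 m
tau1 = m1*g*x_c1 + m2*g*x_c2
     = 8*9.81*1.3717 + 7*9.81*2.5284
     = 107.6524 + 173.6262
     = 281.2786 Nm


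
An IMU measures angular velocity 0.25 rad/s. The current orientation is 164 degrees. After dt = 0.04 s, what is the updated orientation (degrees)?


delta_theta = w * dt = 0.25 * 0.04 = 0.01 rad
= 0.573 deg
theta_new = 164 + 0.573 = 164.573 deg


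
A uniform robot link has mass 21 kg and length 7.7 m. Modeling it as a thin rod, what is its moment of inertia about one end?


I = (1/3) * m * L^2
= (1/3) * 21 * 7.7^2
= 0.333333 * 21 * 59.29
= 415.03 kg*m^2


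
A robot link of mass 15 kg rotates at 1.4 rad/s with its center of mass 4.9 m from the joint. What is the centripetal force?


F = m * omega^2 * r
= 15 * 1.4^2 * 4.9
= 15 * 1.96 * 4.9
= 144.06 N


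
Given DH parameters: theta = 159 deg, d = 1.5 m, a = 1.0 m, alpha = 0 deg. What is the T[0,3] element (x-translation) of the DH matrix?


T[0,3] = a * cos(theta)
= 1.0 * cos(159 deg)
= 1.0 * -0.9336
= -0.9336


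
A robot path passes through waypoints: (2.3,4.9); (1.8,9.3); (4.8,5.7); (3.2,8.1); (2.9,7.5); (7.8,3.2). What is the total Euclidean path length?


Segment lengths:
  seg1 = sqrt((-0.5)^2 + (4.4)^2) = 4.4283
  seg2 = sqrt((3.0)^2 + (-3.6)^2) = 4.6861
  seg3 = sqrt((-1.6)^2 + (2.4)^2) = 2.8844
  seg4 = sqrt((-0.3)^2 + (-0.6)^2) = 0.6708
  seg5 = sqrt((4.9)^2 + (-4.3)^2) = 6.5192
Total = 19.1889


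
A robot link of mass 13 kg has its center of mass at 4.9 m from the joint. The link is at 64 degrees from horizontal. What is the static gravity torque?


tau = m*g*L*cos(angle)
= 13 * 9.81 * 4.9 * cos(64 deg)
= 13 * 9.81 * 4.9 * 0.4384
= 273.9368 Nm


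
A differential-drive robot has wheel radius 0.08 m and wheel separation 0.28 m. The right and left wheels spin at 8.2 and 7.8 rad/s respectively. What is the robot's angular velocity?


vR = r*wR = 0.08*8.2 = 0.656 m/s
vL = r*wL = 0.08*7.8 = 0.624 m/s
v = (vR+vL)/2 = 0.64 m/s
omega = (vR-vL)/L = 0.1143 rad/s
angular velocity = 0.1143 rad/s


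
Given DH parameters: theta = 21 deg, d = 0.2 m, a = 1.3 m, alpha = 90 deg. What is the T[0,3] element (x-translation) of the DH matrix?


T[0,3] = a * cos(theta)
= 1.3 * cos(21 deg)
= 1.3 * 0.9336
= 1.2137


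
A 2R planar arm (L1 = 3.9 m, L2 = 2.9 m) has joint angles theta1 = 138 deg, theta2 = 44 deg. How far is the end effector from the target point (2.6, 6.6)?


End effector via forward kinematics:
x = L1*cos(t1) + L2*cos(t1+t2) = -5.7965
y = L1*sin(t1) + L2*sin(t1+t2) = 2.5084
Distance to target:
d = sqrt((2.6 - -5.7965)^2 + (6.6 - 2.5084)^2)
= sqrt(70.5012 + 16.7412)
= 9.3404 m


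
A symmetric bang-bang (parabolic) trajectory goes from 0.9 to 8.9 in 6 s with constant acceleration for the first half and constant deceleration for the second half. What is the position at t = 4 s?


Symmetric rest-to-rest: each phase covers (pf-p0)/2 in time T/2. 0.5*a*(T/2)^2 = (pf-p0)/2 => a = 4*(pf-p0)/T^2
a = 4*(8.9-0.9)/6^2 = 0.8889
t = 4 is in the deceleration phase (t > T/2).
p = pf - 0.5*a*(T-t)^2 = 8.9 - 0.5*0.8889*2^2
= 7.1222


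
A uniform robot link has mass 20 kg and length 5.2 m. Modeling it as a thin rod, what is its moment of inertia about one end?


I = (1/3) * m * L^2
= (1/3) * 20 * 5.2^2
= 0.333333 * 20 * 27.04
= 180.2667 kg*m^2


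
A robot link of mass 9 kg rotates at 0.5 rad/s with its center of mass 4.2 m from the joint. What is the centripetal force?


F = m * omega^2 * r
= 9 * 0.5^2 * 4.2
= 9 * 0.25 * 4.2
= 9.45 N


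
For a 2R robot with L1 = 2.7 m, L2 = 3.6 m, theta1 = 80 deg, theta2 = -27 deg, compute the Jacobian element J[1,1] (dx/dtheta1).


J[1,1] = -L1*sin(t1) - L2*sin(t1+t2)
= -2.7*sin(80) - 3.6*sin(53)
= -5.5341


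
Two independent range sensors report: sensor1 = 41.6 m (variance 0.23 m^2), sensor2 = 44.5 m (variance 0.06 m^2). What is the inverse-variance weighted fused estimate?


w1 = (1/var1) / (1/var1 + 1/var2)
   = 4.3478 / (4.3478 + 16.6667) = 0.2069
w2 = 1 - w1 = 0.7931
fused = w1*s1 + w2*s2 = 8.6069 + 35.2931
= 43.9 m


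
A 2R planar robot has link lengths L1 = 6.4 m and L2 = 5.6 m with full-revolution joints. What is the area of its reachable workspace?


r_max = L1 + L2 = 12.0 m
r_min = |L1 - L2| = 0.8 m
Area = pi*(r_max^2 - r_min^2)
= pi*(144.0 - 0.64)
= pi * 143.36
= 450.3787 m^2


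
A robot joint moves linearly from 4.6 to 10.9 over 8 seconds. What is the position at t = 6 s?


s = t/T = 6/8 = 0.75
p(t) = p0 + (pf-p0)*s
= 4.6 + (10.9 - 4.6) * 0.75
= 9.325


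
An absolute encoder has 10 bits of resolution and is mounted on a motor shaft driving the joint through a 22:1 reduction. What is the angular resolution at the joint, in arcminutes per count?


counts = 2^10 = 1024
effective counts at joint = 1024 * 22 = 22528
resolution = 360*60 / 22528
= 0.9588 arcmin/count


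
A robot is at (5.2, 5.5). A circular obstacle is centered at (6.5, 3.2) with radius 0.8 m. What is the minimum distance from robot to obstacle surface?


center_dist = sqrt((5.2-6.5)^2 + (5.5-3.2)^2)
= sqrt(1.69 + 5.29)
= 2.642
min_dist = center_dist - radius = 2.642 - 0.8 = 1.842 m


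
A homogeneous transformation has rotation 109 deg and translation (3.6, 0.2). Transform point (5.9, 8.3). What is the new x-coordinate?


x' = cos(theta)*px - sin(theta)*py + tx
= -0.3256*5.9 - 0.9455*8.3 + 3.6
= -6.1687


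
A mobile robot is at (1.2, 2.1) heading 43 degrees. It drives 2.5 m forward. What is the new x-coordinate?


x_new = x0 + d*cos(theta)
= 1.2 + 2.5*cos(43)
= 1.2 + 1.8284
= 3.0284


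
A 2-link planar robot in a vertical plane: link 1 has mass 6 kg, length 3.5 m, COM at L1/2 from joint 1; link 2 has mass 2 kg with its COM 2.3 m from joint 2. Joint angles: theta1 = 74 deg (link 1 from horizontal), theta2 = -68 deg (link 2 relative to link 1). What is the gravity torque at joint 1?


Horizontal distance from joint 1 to link-1 COM:
  x_c1 = (L1/2)*cos(t1) = 1.75 * 0.2756 = 0.4824 m
Horizontal distance from joint 1 to link-2 COM:
  x_c2 = L1*cos(t1) + Lc2*cos(t1+t2)
       = 3.5*0.2756 + 2.3*0.9945 = 3.2521 m
tau1 = m1*g*x_c1 + m2*g*x_c2
     = 6*9.81*0.4824 + 2*9.81*3.2521
     = 28.392 + 63.8068
     = 92.1988 Nm


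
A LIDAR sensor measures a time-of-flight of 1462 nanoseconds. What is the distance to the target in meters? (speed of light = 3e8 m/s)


tof = 1462 ns = 1.462e-06 s
dist = c * tof / 2
= 3e8 * 1.462e-06 / 2
= 219.3 m


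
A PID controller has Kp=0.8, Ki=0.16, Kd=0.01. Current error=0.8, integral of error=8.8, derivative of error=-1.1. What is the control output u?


u = Kp*e + Ki*int(e) + Kd*de/dt
= 0.8*0.8 + 0.16*8.8 + 0.01*(-1.1)
= 0.64 + 1.408 + -0.011
= 2.037


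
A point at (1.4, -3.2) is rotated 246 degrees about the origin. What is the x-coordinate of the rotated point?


x' = x*cos(theta) - y*sin(theta)
cos(246 deg) = -0.4067, sin(246 deg) = -0.9135
x' = 1.4 * -0.4067 - -3.2 * -0.9135
= -0.5694 - 2.9233
= -3.4928


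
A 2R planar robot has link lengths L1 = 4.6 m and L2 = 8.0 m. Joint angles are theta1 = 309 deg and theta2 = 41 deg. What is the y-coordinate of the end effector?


Convert angles to radians: theta1 = 5.3931, theta2 = 0.7156
y = L1*sin(theta1) + L2*sin(theta1+theta2)
y = -3.5749 + -1.3892
y = -4.9641


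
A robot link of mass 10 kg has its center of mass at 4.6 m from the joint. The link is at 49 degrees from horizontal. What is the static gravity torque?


tau = m*g*L*cos(angle)
= 10 * 9.81 * 4.6 * cos(49 deg)
= 10 * 9.81 * 4.6 * 0.6561
= 296.0532 Nm


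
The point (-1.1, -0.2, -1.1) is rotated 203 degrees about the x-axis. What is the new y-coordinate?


Rotation about x-axis: y' = y*cos(theta) - z*sin(theta)
= -0.2 * -0.9205 - -1.1 * -0.3907
= -0.2457


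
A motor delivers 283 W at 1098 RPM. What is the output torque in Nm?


omega = 1098 * 2*pi/60 = 114.9823 rad/s
tau = P / omega = 283 / 114.9823
= 2.4612 Nm


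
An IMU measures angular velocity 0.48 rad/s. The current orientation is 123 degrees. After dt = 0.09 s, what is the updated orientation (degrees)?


delta_theta = w * dt = 0.48 * 0.09 = 0.0432 rad
= 2.4752 deg
theta_new = 123 + 2.4752 = 125.4752 deg


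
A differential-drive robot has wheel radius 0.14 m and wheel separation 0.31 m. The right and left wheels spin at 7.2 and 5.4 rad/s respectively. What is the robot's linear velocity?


vR = r*wR = 0.14*7.2 = 1.008 m/s
vL = r*wL = 0.14*5.4 = 0.756 m/s
v = (vR+vL)/2 = 0.882 m/s
omega = (vR-vL)/L = 0.8129 rad/s
linear velocity = 0.882 m/s


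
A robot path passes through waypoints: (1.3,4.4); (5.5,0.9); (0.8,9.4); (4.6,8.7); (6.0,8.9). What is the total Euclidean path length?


Segment lengths:
  seg1 = sqrt((4.2)^2 + (-3.5)^2) = 5.4672
  seg2 = sqrt((-4.7)^2 + (8.5)^2) = 9.7129
  seg3 = sqrt((3.8)^2 + (-0.7)^2) = 3.8639
  seg4 = sqrt((1.4)^2 + (0.2)^2) = 1.4142
Total = 20.4582


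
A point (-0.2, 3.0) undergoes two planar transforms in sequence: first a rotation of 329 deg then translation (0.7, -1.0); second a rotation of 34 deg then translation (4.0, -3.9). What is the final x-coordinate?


After transform 1:
x1 = cos(329)*-0.2 - sin(329)*3.0 + 0.7 = 2.0737
y1 = sin(329)*-0.2 + cos(329)*3.0 + -1.0 = 1.6745
After transform 2:
x2 = cos(34)*2.0737 - sin(34)*1.6745 + 4.0
= 4.7828


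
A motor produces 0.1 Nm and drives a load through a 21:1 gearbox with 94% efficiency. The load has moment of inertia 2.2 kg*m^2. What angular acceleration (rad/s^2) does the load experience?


tau_out = tau_motor * N * eta
= 0.1 * 21 * 0.94 = 1.974 Nm
alpha = tau_out / I = 1.974 / 2.2
= 0.8973 rad/s^2


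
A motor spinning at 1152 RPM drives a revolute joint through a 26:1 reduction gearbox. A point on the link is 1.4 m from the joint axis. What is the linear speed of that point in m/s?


omega_motor = 1152 * 2*pi/60 = 120.6372 rad/s
omega_joint = omega_motor / 26 = 4.6399 rad/s
v = omega_joint * r = 4.6399 * 1.4
= 6.4958 m/s


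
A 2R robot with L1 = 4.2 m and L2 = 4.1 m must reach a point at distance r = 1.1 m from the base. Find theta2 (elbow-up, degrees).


cos(theta2) = (r^2 - L1^2 - L2^2) / (2*L1*L2)
cos(theta2) = (1.21 - 17.64 - 16.81) / 34.44
cos(theta2) = -0.965157
theta2 = 164.8307 degrees


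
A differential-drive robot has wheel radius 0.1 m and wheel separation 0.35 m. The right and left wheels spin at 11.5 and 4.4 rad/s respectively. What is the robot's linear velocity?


vR = r*wR = 0.1*11.5 = 1.15 m/s
vL = r*wL = 0.1*4.4 = 0.44 m/s
v = (vR+vL)/2 = 0.795 m/s
omega = (vR-vL)/L = 2.0286 rad/s
linear velocity = 0.795 m/s


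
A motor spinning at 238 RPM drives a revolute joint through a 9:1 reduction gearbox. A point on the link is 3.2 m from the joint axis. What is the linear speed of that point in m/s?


omega_motor = 238 * 2*pi/60 = 24.9233 rad/s
omega_joint = omega_motor / 9 = 2.7693 rad/s
v = omega_joint * r = 2.7693 * 3.2
= 8.8616 m/s


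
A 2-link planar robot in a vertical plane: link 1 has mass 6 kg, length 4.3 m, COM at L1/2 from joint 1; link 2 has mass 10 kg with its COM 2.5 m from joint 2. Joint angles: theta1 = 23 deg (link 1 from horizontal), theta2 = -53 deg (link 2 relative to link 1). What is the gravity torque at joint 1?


Horizontal distance from joint 1 to link-1 COM:
  x_c1 = (L1/2)*cos(t1) = 2.15 * 0.9205 = 1.9791 m
Horizontal distance from joint 1 to link-2 COM:
  x_c2 = L1*cos(t1) + Lc2*cos(t1+t2)
       = 4.3*0.9205 + 2.5*0.866 = 6.1232 m
tau1 = m1*g*x_c1 + m2*g*x_c2
     = 6*9.81*1.9791 + 10*9.81*6.1232
     = 116.489 + 600.6893
     = 717.1783 Nm


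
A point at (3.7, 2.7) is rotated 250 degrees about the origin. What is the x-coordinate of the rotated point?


x' = x*cos(theta) - y*sin(theta)
cos(250 deg) = -0.342, sin(250 deg) = -0.9397
x' = 3.7 * -0.342 - 2.7 * -0.9397
= -1.2655 - -2.5372
= 1.2717


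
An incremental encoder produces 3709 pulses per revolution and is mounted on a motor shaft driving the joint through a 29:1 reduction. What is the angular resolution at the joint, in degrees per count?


counts per rev = 3709
effective counts at joint = 3709 * 29 = 107561
resolution = 360 / 107561
= 0.0033 deg/count


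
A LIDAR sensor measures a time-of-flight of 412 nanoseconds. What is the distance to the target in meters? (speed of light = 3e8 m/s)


tof = 412 ns = 4.12e-07 s
dist = c * tof / 2
= 3e8 * 4.12e-07 / 2
= 61.8 m


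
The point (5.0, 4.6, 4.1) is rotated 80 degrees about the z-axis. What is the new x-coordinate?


Rotation about z-axis: x' = x*cos(theta) - y*sin(theta)
= 5.0 * 0.1736 - 4.6 * 0.9848
= -3.6619


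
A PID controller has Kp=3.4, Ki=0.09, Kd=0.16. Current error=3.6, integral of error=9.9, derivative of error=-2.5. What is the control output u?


u = Kp*e + Ki*int(e) + Kd*de/dt
= 3.4*3.6 + 0.09*9.9 + 0.16*(-2.5)
= 12.24 + 0.891 + -0.4
= 12.731


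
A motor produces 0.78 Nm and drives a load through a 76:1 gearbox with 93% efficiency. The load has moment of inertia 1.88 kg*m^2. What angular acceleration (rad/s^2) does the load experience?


tau_out = tau_motor * N * eta
= 0.78 * 76 * 0.93 = 55.1304 Nm
alpha = tau_out / I = 55.1304 / 1.88
= 29.3247 rad/s^2


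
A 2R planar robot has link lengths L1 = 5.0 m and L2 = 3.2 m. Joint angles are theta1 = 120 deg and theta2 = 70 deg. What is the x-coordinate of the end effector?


Convert angles to radians: theta1 = 2.0944, theta2 = 1.2217
x = L1*cos(theta1) + L2*cos(theta1+theta2)
x = -2.5 + -3.1514
x = -5.6514


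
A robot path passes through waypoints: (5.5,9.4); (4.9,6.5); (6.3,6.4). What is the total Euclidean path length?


Segment lengths:
  seg1 = sqrt((-0.6)^2 + (-2.9)^2) = 2.9614
  seg2 = sqrt((1.4)^2 + (-0.1)^2) = 1.4036
Total = 4.365


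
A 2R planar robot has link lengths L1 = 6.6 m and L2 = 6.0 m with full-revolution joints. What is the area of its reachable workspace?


r_max = L1 + L2 = 12.6 m
r_min = |L1 - L2| = 0.6 m
Area = pi*(r_max^2 - r_min^2)
= pi*(158.76 - 0.36)
= pi * 158.4
= 497.6283 m^2


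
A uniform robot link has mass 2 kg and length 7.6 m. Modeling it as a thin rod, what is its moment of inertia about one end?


I = (1/3) * m * L^2
= (1/3) * 2 * 7.6^2
= 0.333333 * 2 * 57.76
= 38.5067 kg*m^2


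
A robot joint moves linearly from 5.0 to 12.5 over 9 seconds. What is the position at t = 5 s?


s = t/T = 5/9 = 0.5556
p(t) = p0 + (pf-p0)*s
= 5.0 + (12.5 - 5.0) * 0.5556
= 9.1667


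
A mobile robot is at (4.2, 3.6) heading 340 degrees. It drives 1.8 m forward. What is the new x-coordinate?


x_new = x0 + d*cos(theta)
= 4.2 + 1.8*cos(340)
= 4.2 + 1.6914
= 5.8914


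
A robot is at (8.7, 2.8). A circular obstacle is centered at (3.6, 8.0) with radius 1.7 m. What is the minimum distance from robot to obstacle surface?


center_dist = sqrt((8.7-3.6)^2 + (2.8-8.0)^2)
= sqrt(26.01 + 27.04)
= 7.2835
min_dist = center_dist - radius = 7.2835 - 1.7 = 5.5835 m


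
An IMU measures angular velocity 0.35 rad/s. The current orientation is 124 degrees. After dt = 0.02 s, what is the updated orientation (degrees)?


delta_theta = w * dt = 0.35 * 0.02 = 0.007 rad
= 0.4011 deg
theta_new = 124 + 0.4011 = 124.4011 deg


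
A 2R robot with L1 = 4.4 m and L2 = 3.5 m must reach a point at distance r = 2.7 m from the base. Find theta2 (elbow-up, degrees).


cos(theta2) = (r^2 - L1^2 - L2^2) / (2*L1*L2)
cos(theta2) = (7.29 - 19.36 - 12.25) / 30.8
cos(theta2) = -0.78961
theta2 = 142.1491 degrees


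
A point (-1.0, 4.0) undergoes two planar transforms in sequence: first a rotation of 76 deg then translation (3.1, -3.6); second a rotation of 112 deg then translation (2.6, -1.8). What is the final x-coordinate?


After transform 1:
x1 = cos(76)*-1.0 - sin(76)*4.0 + 3.1 = -1.0231
y1 = sin(76)*-1.0 + cos(76)*4.0 + -3.6 = -3.6026
After transform 2:
x2 = cos(112)*-1.0231 - sin(112)*-3.6026 + 2.6
= 6.3235


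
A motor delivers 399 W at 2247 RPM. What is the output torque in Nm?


omega = 2247 * 2*pi/60 = 235.3053 rad/s
tau = P / omega = 399 / 235.3053
= 1.6957 Nm


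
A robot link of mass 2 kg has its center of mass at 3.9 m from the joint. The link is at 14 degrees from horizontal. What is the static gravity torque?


tau = m*g*L*cos(angle)
= 2 * 9.81 * 3.9 * cos(14 deg)
= 2 * 9.81 * 3.9 * 0.9703
= 74.2451 Nm


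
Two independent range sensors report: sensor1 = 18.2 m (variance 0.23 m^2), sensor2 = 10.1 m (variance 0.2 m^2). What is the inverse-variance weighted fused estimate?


w1 = (1/var1) / (1/var1 + 1/var2)
   = 4.3478 / (4.3478 + 5.0) = 0.4651
w2 = 1 - w1 = 0.5349
fused = w1*s1 + w2*s2 = 8.4651 + 5.4023
= 13.8674 m


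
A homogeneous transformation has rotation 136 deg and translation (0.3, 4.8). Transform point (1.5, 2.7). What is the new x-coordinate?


x' = cos(theta)*px - sin(theta)*py + tx
= -0.7193*1.5 - 0.6947*2.7 + 0.3
= -2.6546


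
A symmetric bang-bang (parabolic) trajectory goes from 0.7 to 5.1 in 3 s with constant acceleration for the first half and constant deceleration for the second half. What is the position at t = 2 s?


Symmetric rest-to-rest: each phase covers (pf-p0)/2 in time T/2. 0.5*a*(T/2)^2 = (pf-p0)/2 => a = 4*(pf-p0)/T^2
a = 4*(5.1-0.7)/3^2 = 1.9556
t = 2 is in the deceleration phase (t > T/2).
p = pf - 0.5*a*(T-t)^2 = 5.1 - 0.5*1.9556*1^2
= 4.1222


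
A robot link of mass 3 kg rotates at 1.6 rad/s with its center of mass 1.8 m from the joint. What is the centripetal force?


F = m * omega^2 * r
= 3 * 1.6^2 * 1.8
= 3 * 2.56 * 1.8
= 13.824 N


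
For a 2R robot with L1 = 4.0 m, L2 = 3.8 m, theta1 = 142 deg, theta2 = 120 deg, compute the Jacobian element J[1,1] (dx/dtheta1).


J[1,1] = -L1*sin(t1) - L2*sin(t1+t2)
= -4.0*sin(142) - 3.8*sin(262)
= 1.3004


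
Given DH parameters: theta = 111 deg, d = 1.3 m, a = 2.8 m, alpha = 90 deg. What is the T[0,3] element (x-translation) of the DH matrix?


T[0,3] = a * cos(theta)
= 2.8 * cos(111 deg)
= 2.8 * -0.3584
= -1.0034


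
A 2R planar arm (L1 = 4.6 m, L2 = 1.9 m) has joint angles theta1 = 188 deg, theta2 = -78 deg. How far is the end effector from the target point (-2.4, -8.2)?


End effector via forward kinematics:
x = L1*cos(t1) + L2*cos(t1+t2) = -5.2051
y = L1*sin(t1) + L2*sin(t1+t2) = 1.1452
Distance to target:
d = sqrt((-2.4 - -5.2051)^2 + (-8.2 - 1.1452)^2)
= sqrt(7.8684 + 87.3331)
= 9.7571 m
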